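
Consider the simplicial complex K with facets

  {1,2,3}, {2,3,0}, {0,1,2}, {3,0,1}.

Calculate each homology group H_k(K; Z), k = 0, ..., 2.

H_0 ≅ Z,  H_1 = 0,  H_2 ≅ Z.

Take the total order 0 < 1 < 2 < 3 on the vertex set. Then K (dimension 2) consists of the simplices:

  0-simplices (4): [0], [1], [2], [3]
  1-simplices (6): [0,1], [0,2], [0,3], [1,2], [1,3], [2,3]
  2-simplices (4): [0,1,2], [0,1,3], [0,2,3], [1,2,3]

so the chain groups are C_0 ≅ Z^4, C_1 ≅ Z^6, C_2 ≅ Z^4.

The boundary map ∂_1: C_1 → C_0 maps an edge to its endpoints' difference, ∂[p,q] = q − p. For instance
  ∂[2,3] = [3] − [2].
As a 4×6 matrix over Z this has rank 3, with invariant factors (1,1,1).

Boundary ∂_2: C_2 → C_1 maps a triangle to the signed sum of its edges. For instance
  ∂[1,2,3] = [2,3] − [1,3] + [1,2],
  ∂[0,2,3] = [2,3] − [0,3] + [0,2].
The 6×4 boundary matrix has rank 3 and Smith normal form diag(1,1,1).

Computing H_k = (kernel of ∂_k) / (image of ∂_{k+1}):

  H_0: rank C_0 − rank ∂_1 = 4 − 3 = 1, and the invariant factors of ∂_1 are all 1, so H_0 = Z.
  H_1: rank ker ∂_1 − rank ∂_2 = (6 − 3) − 3 = 0, and the invariant factors of ∂_2 are all 1, so H_1 = 0.
  H_2: rank ker ∂_2 − rank ∂_3 = (4 − 3) − 0 = 1, and there is no ∂_3, so H_2 = Z.

(K is a triangulation of the 2-sphere S^2.)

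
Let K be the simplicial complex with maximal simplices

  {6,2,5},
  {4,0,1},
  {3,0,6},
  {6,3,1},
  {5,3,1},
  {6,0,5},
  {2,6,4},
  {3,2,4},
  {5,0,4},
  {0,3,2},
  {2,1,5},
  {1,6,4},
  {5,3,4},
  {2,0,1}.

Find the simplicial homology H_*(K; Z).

Order the vertices as 0 < 1 < 2 < 3 < 4 < 5 < 6. Listing each simplex with vertices in this order, K has dimension 2 with simplices:

  0-simplices (7): [0], [1], [2], [3], [4], [5], [6]
  1-simplices (21): [0,1], [0,2], [0,3], [0,4], [0,5], [0,6], [1,2], [1,3], [1,4], [1,5], [1,6], [2,3], [2,4], [2,5], [2,6], [3,4], [3,5], [3,6], [4,5], [4,6], [5,6]
  2-simplices (14): [0,1,2], [0,1,4], [0,2,3], [0,3,6], [0,4,5], [0,5,6], [1,2,5], [1,3,5], [1,3,6], [1,4,6], [2,3,4], [2,4,6], [2,5,6], [3,4,5]

so the chain groups are C_0 ≅ Z^7, C_1 ≅ Z^21, C_2 ≅ Z^14.

The boundary map ∂_1: C_1 → C_0 is given by ∂[p,q] = [q] − [p].
The 7×21 boundary matrix has rank 6 and Smith normal form diag(1,1,1,1,1,1).

The boundary map ∂_2: C_2 → C_1 sends each 2-simplex [p,q,r] to [q,r] − [p,r] + [p,q]. For instance
  ∂[2,5,6] = [5,6] − [2,6] + [2,5],
  ∂[0,3,6] = [3,6] − [0,6] + [0,3].
This gives a 21×14 integer matrix of rank 13; reducing to Smith normal form yields diagonal entries (1,1,1,1,1,1,1,1,1,1,1,1,1).

Computing H_k = (kernel of ∂_k) / (image of ∂_{k+1}):

  H_0: rank C_0 − rank ∂_1 = 7 − 6 = 1, and the invariant factors of ∂_1 are all 1, so H_0 = Z.
  H_1: rank ker ∂_1 − rank ∂_2 = (21 − 6) − 13 = 2, and the invariant factors of ∂_2 are all 1, so H_1 = Z^2.
  H_2: rank ker ∂_2 − rank ∂_3 = (14 − 13) − 0 = 1, and there is no ∂_3, so H_2 = Z.

H_0 ≅ Z,  H_1 ≅ Z^2,  H_2 ≅ Z.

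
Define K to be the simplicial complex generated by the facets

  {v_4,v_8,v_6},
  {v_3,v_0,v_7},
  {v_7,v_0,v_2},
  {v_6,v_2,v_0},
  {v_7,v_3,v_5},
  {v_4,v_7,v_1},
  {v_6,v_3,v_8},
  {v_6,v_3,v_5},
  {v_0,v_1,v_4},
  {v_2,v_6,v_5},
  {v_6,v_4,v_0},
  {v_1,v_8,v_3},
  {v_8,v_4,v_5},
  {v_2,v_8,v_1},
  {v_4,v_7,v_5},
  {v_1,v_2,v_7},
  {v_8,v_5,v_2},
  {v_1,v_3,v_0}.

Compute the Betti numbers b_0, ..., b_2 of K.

Order the vertices as v_0 < v_1 < v_2 < v_3 < v_4 < v_5 < v_6 < v_7 < v_8. Listing each simplex with vertices in this order, K has dimension 2 with simplices:

  0-simplices (9): [v_0], [v_1], [v_2], [v_3], [v_4], [v_5], [v_6], [v_7], [v_8]
  1-simplices (27): (27 of them)
  2-simplices (18): (18 of them)

Hence C_0 ≅ Z^9, C_1 ≅ Z^27, C_2 ≅ Z^18.

∂_1: C_1 → C_0 sends each edge [p,q] (with p < q) to q − p. For instance
  ∂[v_2,v_6] = [v_6] − [v_2].
As a 9×27 matrix over Z this has rank 8, with invariant factors (1,1,1,1,1,1,1,1).

Boundary ∂_2: C_2 → C_1 acts by ∂[p,q,r] = [q,r] − [p,r] + [p,q]. For instance
  ∂[v_4,v_6,v_8] = [v_6,v_8] − [v_4,v_8] + [v_4,v_6],
  ∂[v_0,v_1,v_4] = [v_1,v_4] − [v_0,v_4] + [v_0,v_1].
As a 27×18 matrix over Z this has rank 18, with invariant factors (1,1,1,1,1,1,1,1,1,1,1,1,1,1,1,1,1,2).

Computing H_k = (kernel of ∂_k) / (image of ∂_{k+1}):

  H_0: rank C_0 − rank ∂_1 = 9 − 8 = 1, and the invariant factors of ∂_1 are all 1, so H_0 = Z.
  H_1: rank ker ∂_1 − rank ∂_2 = (27 − 8) − 18 = 1, and ∂_2 has invariant factor 2 > 1, so H_1 = Z ⊕ Z/2Z.
  H_2: rank ker ∂_2 − rank ∂_3 = (18 − 18) − 0 = 0, and there is no ∂_3, so H_2 = 0.

Hence the Betti numbers are b_0 = 1, b_1 = 1, b_2 = 0.

b_0 = 1, b_1 = 1, b_2 = 0.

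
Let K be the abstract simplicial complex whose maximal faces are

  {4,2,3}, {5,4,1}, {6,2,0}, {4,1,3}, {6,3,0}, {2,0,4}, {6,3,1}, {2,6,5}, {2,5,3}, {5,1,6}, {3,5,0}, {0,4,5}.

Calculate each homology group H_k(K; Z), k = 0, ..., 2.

Order the vertices as 0 < 1 < 2 < 3 < 4 < 5 < 6. Listing each simplex with vertices in this order, K has dimension 2 with simplices:

  0-simplices (7): [0], [1], [2], [3], [4], [5], [6]
  1-simplices (18): [0,2], [0,3], [0,4], [0,5], [0,6], [1,3], [1,4], [1,5], [1,6], [2,3], [2,4], [2,5], [2,6], [3,4], [3,5], [3,6], [4,5], [5,6]
  2-simplices (12): [0,2,4], [0,2,6], [0,3,5], [0,3,6], [0,4,5], [1,3,4], [1,3,6], [1,4,5], [1,5,6], [2,3,4], [2,3,5], [2,5,6]

Hence C_0 ≅ Z^7, C_1 ≅ Z^18, C_2 ≅ Z^12.

∂_1: C_1 → C_0 maps an edge to its endpoints' difference, ∂[p,q] = q − p. For instance
  ∂[2,3] = [3] − [2].
The resulting 7×18 matrix has rank 6, and its Smith normal form has invariant factors (1,1,1,1,1,1).

∂_2: C_2 → C_1 maps a triangle to the signed sum of its edges. For instance
  ∂[1,4,5] = [4,5] − [1,5] + [1,4],
  ∂[1,3,4] = [3,4] − [1,4] + [1,3].
This gives a 18×12 integer matrix of rank 12; reducing to Smith normal form yields diagonal entries (1,1,1,1,1,1,1,1,1,1,1,2).

Computing H_k = (kernel of ∂_k) / (image of ∂_{k+1}):

  H_0: rank C_0 − rank ∂_1 = 7 − 6 = 1, and the invariant factors of ∂_1 are all 1, so H_0 = Z.
  H_1: rank ker ∂_1 − rank ∂_2 = (18 − 6) − 12 = 0, and ∂_2 has invariant factor 2 > 1, so H_1 = Z_2.
  H_2: rank ker ∂_2 − rank ∂_3 = (12 − 12) − 0 = 0, and there is no ∂_3, so H_2 = 0.

H_0 ≅ Z,  H_1 ≅ Z_2,  H_2 = 0.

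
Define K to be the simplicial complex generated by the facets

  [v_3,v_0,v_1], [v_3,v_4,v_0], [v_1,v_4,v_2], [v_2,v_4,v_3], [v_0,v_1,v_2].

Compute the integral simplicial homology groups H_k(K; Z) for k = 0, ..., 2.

H_0 ≅ Z,  H_1 ≅ Z,  H_2 = 0.

We work with the vertex ordering v_0 < v_1 < v_2 < v_3 < v_4. The simplices of K, each written with vertices in increasing order, are:

  0-simplices (5): [v_0], [v_1], [v_2], [v_3], [v_4]
  1-simplices (10): [v_0,v_1], [v_0,v_2], [v_0,v_3], [v_0,v_4], [v_1,v_2], [v_1,v_3], [v_1,v_4], [v_2,v_3], [v_2,v_4], [v_3,v_4]
  2-simplices (5): [v_0,v_1,v_2], [v_0,v_1,v_3], [v_0,v_3,v_4], [v_1,v_2,v_4], [v_2,v_3,v_4]

giving chain groups C_0 ≅ Z^5, C_1 ≅ Z^10, C_2 ≅ Z^5.

The boundary map ∂_1: C_1 → C_0 is given by ∂[p,q] = [q] − [p]. For instance
  ∂[v_0,v_4] = [v_4] − [v_0].
The 5×10 boundary matrix has rank 4 and Smith normal form diag(1,1,1,1).

∂_2: C_2 → C_1 maps a triangle to the signed sum of its edges. For instance
  ∂[v_1,v_2,v_4] = [v_2,v_4] − [v_1,v_4] + [v_1,v_2],
  ∂[v_0,v_1,v_2] = [v_1,v_2] − [v_0,v_2] + [v_0,v_1].
The resulting 10×5 matrix has rank 5, and its Smith normal form has invariant factors (1,1,1,1,1).

Reading off H_k = ker ∂_k / im ∂_{k+1}:

  H_0: rank C_0 − rank ∂_1 = 5 − 4 = 1, and the invariant factors of ∂_1 are all 1, so H_0 ≅ Z.
  H_1: rank ker ∂_1 − rank ∂_2 = (10 − 4) − 5 = 1, and the invariant factors of ∂_2 are all 1, so H_1 ≅ Z.
  H_2: rank ker ∂_2 − rank ∂_3 = (5 − 5) − 0 = 0, and there is no ∂_3, so H_2 ≅ 0.

(K is a triangulation of the Möbius band.)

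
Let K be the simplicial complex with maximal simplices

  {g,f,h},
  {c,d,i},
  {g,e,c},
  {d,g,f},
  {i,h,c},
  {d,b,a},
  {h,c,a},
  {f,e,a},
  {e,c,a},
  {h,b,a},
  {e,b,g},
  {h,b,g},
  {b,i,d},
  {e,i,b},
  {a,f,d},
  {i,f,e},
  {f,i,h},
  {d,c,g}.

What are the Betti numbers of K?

Order the vertices as a < b < c < d < e < f < g < h < i. Listing each simplex with vertices in this order, K has dimension 2 with simplices:

  0-simplices (9): a, b, c, d, e, f, g, h, i
  1-simplices (27): ab, ac, ad, ae, af, ah, bd, be, bg, bh, bi, cd, ce, cg, ch, ci, df, dg, di, ef, eg, ei, fg, fh, fi, gh, hi
  2-simplices (18): abd, abh, ace, ach, adf, aef, bdi, beg, bei, bgh, cdg, cdi, ceg, chi, dfg, efi, fgh, fhi

giving chain groups C_0 ≅ Z^9, C_1 ≅ Z^27, C_2 ≅ Z^18.

Boundary ∂_1: C_1 → C_0 maps an edge to its endpoints' difference, ∂[p,q] = q − p.
As a 9×27 matrix over Z this has rank 8, with invariant factors (1,1,1,1,1,1,1,1).

Boundary ∂_2: C_2 → C_1 acts by ∂[p,q,r] = [q,r] − [p,r] + [p,q]. For instance
  ∂abd = bd − ad + ab,
  ∂bdi = di − bi + bd.
The resulting 27×18 matrix has rank 17, and its Smith normal form has invariant factors (1,1,1,1,1,1,1,1,1,1,1,1,1,1,1,1,1).

Now H_k = ker ∂_k / im ∂_{k+1}, so:

  H_0: rank C_0 − rank ∂_1 = 9 − 8 = 1, and the invariant factors of ∂_1 are all 1, so H_0 ≅ Z.
  H_1: rank ker ∂_1 − rank ∂_2 = (27 − 8) − 17 = 2, and the invariant factors of ∂_2 are all 1, so H_1 ≅ Z^2.
  H_2: rank ker ∂_2 − rank ∂_3 = (18 − 17) − 0 = 1, and there is no ∂_3, so H_2 ≅ Z.

Hence the Betti numbers are b_0 = 1, b_1 = 2, b_2 = 1.

b_0 = 1, b_1 = 2, b_2 = 1.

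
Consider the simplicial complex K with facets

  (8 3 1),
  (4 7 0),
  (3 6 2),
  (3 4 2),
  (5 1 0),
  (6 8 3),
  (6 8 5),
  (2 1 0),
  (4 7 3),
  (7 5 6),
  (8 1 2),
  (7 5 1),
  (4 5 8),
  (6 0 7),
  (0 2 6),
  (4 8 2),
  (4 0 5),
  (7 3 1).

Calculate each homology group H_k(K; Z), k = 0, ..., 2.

H_0 ≅ Z,  H_1 ≅ Z ⊕ Z/2,  H_2 = 0.

Order the vertices as 0 < 1 < 2 < 3 < 4 < 5 < 6 < 7 < 8. Listing each simplex with vertices in this order, K has dimension 2 with simplices:

  0-simplices (9): [0], [1], [2], [3], [4], [5], [6], [7], [8]
  1-simplices (27): (27 of them)
  2-simplices (18): [0,1,2], [0,1,5], [0,2,6], [0,4,5], [0,4,7], [0,6,7], [1,2,8], [1,3,7], [1,3,8], [1,5,7], [2,3,4], [2,3,6], [2,4,8], [3,4,7], [3,6,8], [4,5,8], [5,6,7], [5,6,8]

so the chain groups are C_0 ≅ Z^9, C_1 ≅ Z^27, C_2 ≅ Z^18.

Boundary ∂_1: C_1 → C_0 is given by ∂[p,q] = [q] − [p]. For instance
  ∂[3,4] = [4] − [3].
As a 9×27 matrix over Z this has rank 8, with invariant factors (1,1,1,1,1,1,1,1).

∂_2: C_2 → C_1 sends each 2-simplex [p,q,r] to [q,r] − [p,r] + [p,q]. For instance
  ∂[5,6,8] = [6,8] − [5,8] + [5,6],
  ∂[3,4,7] = [4,7] − [3,7] + [3,4].
This gives a 27×18 integer matrix of rank 18; reducing to Smith normal form yields diagonal entries (1,1,1,1,1,1,1,1,1,1,1,1,1,1,1,1,1,2).

From H_k ≅ ker(∂_k) / im(∂_{k+1}) we obtain:

  H_0: rank C_0 − rank ∂_1 = 9 − 8 = 1, and the invariant factors of ∂_1 are all 1, so H_0 ≅ Z.
  H_1: rank ker ∂_1 − rank ∂_2 = (27 − 8) − 18 = 1, and ∂_2 has invariant factor 2 > 1, so H_1 ≅ Z ⊕ Z/2.
  H_2: rank ker ∂_2 − rank ∂_3 = (18 − 18) − 0 = 0, and there is no ∂_3, so H_2 ≅ 0.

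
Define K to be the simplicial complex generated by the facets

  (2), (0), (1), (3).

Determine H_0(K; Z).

Take the total order 0 < 1 < 2 < 3 on the vertex set. Then K (dimension 0) consists of the simplices:

  0-simplices (4): [0], [1], [2], [3]

so the chain groups are C_0 ≅ Z^4.

From H_k ≅ ker(∂_k) / im(∂_{k+1}) we obtain:

  H_0: rank C_0 − rank ∂_1 = 4 − 0 = 4, and there is no ∂_1, so H_0 = Z^4.

(K is a triangulation of a set of 4 points.)

H_0 = Z^4.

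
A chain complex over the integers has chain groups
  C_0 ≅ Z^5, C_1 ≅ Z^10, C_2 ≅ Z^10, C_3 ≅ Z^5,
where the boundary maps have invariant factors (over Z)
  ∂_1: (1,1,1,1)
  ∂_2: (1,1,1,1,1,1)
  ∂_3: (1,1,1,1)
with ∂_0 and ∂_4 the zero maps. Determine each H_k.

H_0: b_0 = 5 − 0 − 4 = 1; torsion from ∂_1 factors > 1: none. So H_0 ≅ Z.
H_1: b_1 = 10 − 4 − 6 = 0; torsion from ∂_2 factors > 1: none. So H_1 ≅ 0.
H_2: b_2 = 10 − 6 − 4 = 0; torsion from ∂_3 factors > 1: none. So H_2 ≅ 0.
H_3: b_3 = 5 − 4 − 0 = 1; torsion from ∂_4 factors > 1: none. So H_3 ≅ Z.

H_0 ≅ Z,  H_1 = 0,  H_2 = 0,  H_3 ≅ Z.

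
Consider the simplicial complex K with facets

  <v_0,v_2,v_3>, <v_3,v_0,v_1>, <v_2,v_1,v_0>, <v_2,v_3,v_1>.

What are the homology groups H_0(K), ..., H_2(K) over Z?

H_0 = Z,  H_1 = 0,  H_2 = Z.

Order the vertices as v_0 < v_1 < v_2 < v_3. Listing each simplex with vertices in this order, K has dimension 2 with simplices:

  0-simplices (4): [v_0], [v_1], [v_2], [v_3]
  1-simplices (6): [v_0,v_1], [v_0,v_2], [v_0,v_3], [v_1,v_2], [v_1,v_3], [v_2,v_3]
  2-simplices (4): [v_0,v_1,v_2], [v_0,v_1,v_3], [v_0,v_2,v_3], [v_1,v_2,v_3]

so the chain groups are C_0 ≅ Z^4, C_1 ≅ Z^6, C_2 ≅ Z^4.

The boundary map ∂_1: C_1 → C_0 is given by ∂[p,q] = [q] − [p]. For instance
  ∂[v_1,v_2] = [v_2] − [v_1].
The resulting 4×6 matrix has rank 3, and its Smith normal form has invariant factors (1,1,1).

Boundary ∂_2: C_2 → C_1 acts by ∂[p,q,r] = [q,r] − [p,r] + [p,q]. For instance
  ∂[v_0,v_1,v_2] = [v_1,v_2] − [v_0,v_2] + [v_0,v_1],
  ∂[v_0,v_1,v_3] = [v_1,v_3] − [v_0,v_3] + [v_0,v_1].
This gives a 6×4 integer matrix of rank 3; reducing to Smith normal form yields diagonal entries (1,1,1).

Reading off H_k = ker ∂_k / im ∂_{k+1}:

  H_0: rank C_0 − rank ∂_1 = 4 − 3 = 1, and the invariant factors of ∂_1 are all 1, so H_0 = Z.
  H_1: rank ker ∂_1 − rank ∂_2 = (6 − 3) − 3 = 0, and the invariant factors of ∂_2 are all 1, so H_1 = 0.
  H_2: rank ker ∂_2 − rank ∂_3 = (4 − 3) − 0 = 1, and there is no ∂_3, so H_2 = Z.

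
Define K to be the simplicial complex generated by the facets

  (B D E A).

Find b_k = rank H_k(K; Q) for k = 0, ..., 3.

Fix the vertex order A < B < D < E and write every simplex with vertices in increasing order. Then dim K = 3 and the simplices of K are:

  0-simplices (4): A, B, D, E
  1-simplices (6): AB, AD, AE, BD, BE, DE
  2-simplices (4): ABD, ABE, ADE, BDE
  3-simplices (1): ABDE

giving chain groups C_0 ≅ Z^4, C_1 ≅ Z^6, C_2 ≅ Z^4, C_3 ≅ Z^1.

The boundary map ∂_1: C_1 → C_0 maps an edge to its endpoints' difference, ∂[p,q] = q − p. For instance
  ∂AB = B − A.
The resulting 4×6 matrix has rank 3, and its Smith normal form has invariant factors (1,1,1).

The boundary map ∂_2: C_2 → C_1 maps a triangle to the signed sum of its edges. For instance
  ∂ABE = BE − AE + AB,
  ∂BDE = DE − BE + BD.
The resulting 6×4 matrix has rank 3, and its Smith normal form has invariant factors (1,1,1).

∂_3: C_3 → C_2 sends each 3-simplex σ to the alternating sum Σ_i (−1)^i (σ with its i-th vertex removed). For instance
  ∂ABDE = BDE − ADE + ABE − ABD.
The resulting 4×1 matrix has rank 1, and its Smith normal form has invariant factors (1).

Now H_k = ker ∂_k / im ∂_{k+1}, so:

  H_0: rank C_0 − rank ∂_1 = 4 − 3 = 1, and the invariant factors of ∂_1 are all 1, so H_0 ≅ Z.
  H_1: rank ker ∂_1 − rank ∂_2 = (6 − 3) − 3 = 0, and the invariant factors of ∂_2 are all 1, so H_1 ≅ 0.
  H_2: rank ker ∂_2 − rank ∂_3 = (4 − 3) − 1 = 0, and the invariant factors of ∂_3 are all 1, so H_2 ≅ 0.
  H_3: rank ker ∂_3 − rank ∂_4 = (1 − 1) − 0 = 0, and there is no ∂_4, so H_3 ≅ 0.

(K is a triangulation of the 3-simplex.)

Hence the Betti numbers are b_0 = 1, b_1 = 0, b_2 = 0, b_3 = 0.

b_0 = 1, b_1 = 0, b_2 = 0, b_3 = 0.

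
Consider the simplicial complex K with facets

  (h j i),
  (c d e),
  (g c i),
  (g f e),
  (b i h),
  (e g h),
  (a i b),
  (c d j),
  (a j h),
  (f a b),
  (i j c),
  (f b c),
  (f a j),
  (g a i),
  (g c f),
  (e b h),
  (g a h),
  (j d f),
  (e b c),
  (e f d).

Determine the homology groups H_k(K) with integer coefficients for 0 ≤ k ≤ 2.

H_0 = Z,  H_1 = Z × Z/2,  H_2 = 0.

K has 10 vertices, 30 edges, 20 triangles.
rank ∂_0 = 0, rank ∂_1 = 9 ⇒ b_0 = 10 − 0 − 9 = 1; all invariant factors of ∂_1 are 1 so no torsion. So H_0 ≅ Z.
rank ∂_1 = 9, rank ∂_2 = 20 ⇒ b_1 = 30 − 9 − 20 = 1; ∂_2 has invariant factor(s) [2] giving torsion. So H_1 ≅ Z × Z/2.
rank ∂_2 = 20, rank ∂_3 = 0 ⇒ b_2 = 20 − 20 − 0 = 0. So H_2 ≅ 0.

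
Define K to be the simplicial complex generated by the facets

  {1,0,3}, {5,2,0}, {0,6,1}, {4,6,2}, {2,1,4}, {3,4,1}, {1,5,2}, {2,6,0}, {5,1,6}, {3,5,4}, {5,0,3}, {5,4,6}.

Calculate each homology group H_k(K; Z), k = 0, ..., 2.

K has 7 vertices, 18 edges, 12 triangles.
rank ∂_0 = 0, rank ∂_1 = 6 ⇒ b_0 = 7 − 0 − 6 = 1; all invariant factors of ∂_1 are 1 so no torsion. So H_0 = Z.
rank ∂_1 = 6, rank ∂_2 = 12 ⇒ b_1 = 18 − 6 − 12 = 0; ∂_2 has invariant factor(s) [2] giving torsion. So H_1 = Z/2.
rank ∂_2 = 12, rank ∂_3 = 0 ⇒ b_2 = 12 − 12 − 0 = 0. So H_2 = 0.

H_0 = Z,  H_1 = Z/2,  H_2 = 0.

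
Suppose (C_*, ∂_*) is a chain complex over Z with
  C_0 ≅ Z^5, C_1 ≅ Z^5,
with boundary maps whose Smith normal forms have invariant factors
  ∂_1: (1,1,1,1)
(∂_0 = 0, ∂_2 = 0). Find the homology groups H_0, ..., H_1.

H_0 ≅ Z,  H_1 ≅ Z.

H_0: b_0 = 5 − 0 − 4 = 1; torsion from ∂_1 factors > 1: none. So H_0 ≅ Z.
H_1: b_1 = 5 − 4 − 0 = 1; torsion from ∂_2 factors > 1: none. So H_1 ≅ Z.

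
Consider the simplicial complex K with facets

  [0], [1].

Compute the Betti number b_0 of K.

b_0 = 2.

Take the total order 0 < 1 on the vertex set. Then K (dimension 0) consists of the simplices:

  0-simplices (2): [0], [1]

Hence C_0 ≅ Z^2.

From H_k ≅ ker(∂_k) / im(∂_{k+1}) we obtain:

  H_0: rank C_0 − rank ∂_1 = 2 − 0 = 2, and there is no ∂_1, so H_0 = Z^2.

Hence the Betti numbers are b_0 = 2.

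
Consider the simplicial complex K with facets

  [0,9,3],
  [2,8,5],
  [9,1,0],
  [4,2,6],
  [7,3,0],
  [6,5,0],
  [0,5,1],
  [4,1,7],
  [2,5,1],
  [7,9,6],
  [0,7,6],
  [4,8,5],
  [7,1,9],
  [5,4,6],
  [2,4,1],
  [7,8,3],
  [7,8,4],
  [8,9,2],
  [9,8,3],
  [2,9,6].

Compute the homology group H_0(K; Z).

Fix the vertex order 0 < 1 < 2 < 3 < 4 < 5 < 6 < 7 < 8 < 9 and write every simplex with vertices in increasing order. Then dim K = 2 and the simplices of K are:

  0-simplices (10): [0], [1], [2], [3], [4], [5], [6], [7], [8], [9]
  1-simplices (30): (30 of them)
  2-simplices (20): (20 of them)

giving chain groups C_0 ≅ Z^10, C_1 ≅ Z^30, C_2 ≅ Z^20.

Boundary ∂_1: C_1 → C_0 is given by ∂[p,q] = [q] − [p]. For instance
  ∂[2,6] = [6] − [2].
This gives a 10×30 integer matrix of rank 9; reducing to Smith normal form yields diagonal entries (1,1,1,1,1,1,1,1,1).

The boundary map ∂_2: C_2 → C_1 maps a triangle to the signed sum of its edges. For instance
  ∂[0,1,9] = [1,9] − [0,9] + [0,1],
  ∂[1,4,7] = [4,7] − [1,7] + [1,4].
As a 30×20 matrix over Z this has rank 20, with invariant factors (1,1,1,1,1,1,1,1,1,1,1,1,1,1,1,1,1,1,1,2).

Computing H_k = (kernel of ∂_k) / (image of ∂_{k+1}):

  H_0: rank C_0 − rank ∂_1 = 10 − 9 = 1, and the invariant factors of ∂_1 are all 1, so H_0 ≅ Z.

H_0 ≅ Z.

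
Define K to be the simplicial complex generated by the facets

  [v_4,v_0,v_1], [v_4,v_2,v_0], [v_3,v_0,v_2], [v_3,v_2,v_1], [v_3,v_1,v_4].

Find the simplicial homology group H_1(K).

H_1 ≅ Z.

Fix the vertex order v_0 < v_1 < v_2 < v_3 < v_4 and write every simplex with vertices in increasing order. Then dim K = 2 and the simplices of K are:

  0-simplices (5): [v_0], [v_1], [v_2], [v_3], [v_4]
  1-simplices (10): [v_0,v_1], [v_0,v_2], [v_0,v_3], [v_0,v_4], [v_1,v_2], [v_1,v_3], [v_1,v_4], [v_2,v_3], [v_2,v_4], [v_3,v_4]
  2-simplices (5): [v_0,v_1,v_4], [v_0,v_2,v_3], [v_0,v_2,v_4], [v_1,v_2,v_3], [v_1,v_3,v_4]

giving chain groups C_0 ≅ Z^5, C_1 ≅ Z^10, C_2 ≅ Z^5.

The boundary map ∂_1: C_1 → C_0 maps an edge to its endpoints' difference, ∂[p,q] = q − p. For instance
  ∂[v_2,v_3] = [v_3] − [v_2].
The 5×10 boundary matrix has rank 4 and Smith normal form diag(1,1,1,1).

∂_2: C_2 → C_1 acts by ∂[p,q,r] = [q,r] − [p,r] + [p,q]. For instance
  ∂[v_0,v_1,v_4] = [v_1,v_4] − [v_0,v_4] + [v_0,v_1],
  ∂[v_1,v_3,v_4] = [v_3,v_4] − [v_1,v_4] + [v_1,v_3].
The 10×5 boundary matrix has rank 5 and Smith normal form diag(1,1,1,1,1).

Computing H_k = (kernel of ∂_k) / (image of ∂_{k+1}):

  H_1: rank ker ∂_1 − rank ∂_2 = (10 − 4) − 5 = 1, and the invariant factors of ∂_2 are all 1, so H_1 = Z.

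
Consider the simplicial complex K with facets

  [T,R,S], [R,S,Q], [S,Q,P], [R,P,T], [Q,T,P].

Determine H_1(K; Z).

H_1 = Z.

Fix the vertex order P < Q < R < S < T and write every simplex with vertices in increasing order. Then dim K = 2 and the simplices of K are:

  0-simplices (5): P, Q, R, S, T
  1-simplices (10): PQ, PR, PS, PT, QR, QS, QT, RS, RT, ST
  2-simplices (5): PQS, PQT, PRT, QRS, RST

giving chain groups C_0 ≅ Z^5, C_1 ≅ Z^10, C_2 ≅ Z^5.

The boundary map ∂_1: C_1 → C_0 sends each edge [p,q] (with p < q) to q − p. For instance
  ∂RS = S − R.
This gives a 5×10 integer matrix of rank 4; reducing to Smith normal form yields diagonal entries (1,1,1,1).

Boundary ∂_2: C_2 → C_1 maps a triangle to the signed sum of its edges. For instance
  ∂PQS = QS − PS + PQ,
  ∂RST = ST − RT + RS.
As a 10×5 matrix over Z this has rank 5, with invariant factors (1,1,1,1,1).

From H_k ≅ ker(∂_k) / im(∂_{k+1}) we obtain:

  H_1: rank ker ∂_1 − rank ∂_2 = (10 − 4) − 5 = 1, and the invariant factors of ∂_2 are all 1, so H_1 = Z.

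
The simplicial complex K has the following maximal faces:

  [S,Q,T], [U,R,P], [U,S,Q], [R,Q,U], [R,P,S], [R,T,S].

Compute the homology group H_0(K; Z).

H_0 ≅ Z.

Fix the vertex order P < Q < R < S < T < U and write every simplex with vertices in increasing order. Then dim K = 2 and the simplices of K are:

  0-simplices (6): P, Q, R, S, T, U
  1-simplices (12): PR, PS, PU, QR, QS, QT, QU, RS, RT, RU, ST, SU
  2-simplices (6): PRS, PRU, QRU, QST, QSU, RST

Hence C_0 ≅ Z^6, C_1 ≅ Z^12, C_2 ≅ Z^6.

∂_1: C_1 → C_0 is given by ∂[p,q] = [q] − [p].
This gives a 6×12 integer matrix of rank 5; reducing to Smith normal form yields diagonal entries (1,1,1,1,1).

The boundary map ∂_2: C_2 → C_1 sends each 2-simplex [p,q,r] to [q,r] − [p,r] + [p,q]. For instance
  ∂PRS = RS − PS + PR,
  ∂PRU = RU − PU + PR.
This gives a 12×6 integer matrix of rank 6; reducing to Smith normal form yields diagonal entries (1,1,1,1,1,1).

From H_k ≅ ker(∂_k) / im(∂_{k+1}) we obtain:

  H_0: rank C_0 − rank ∂_1 = 6 − 5 = 1, and the invariant factors of ∂_1 are all 1, so H_0 ≅ Z.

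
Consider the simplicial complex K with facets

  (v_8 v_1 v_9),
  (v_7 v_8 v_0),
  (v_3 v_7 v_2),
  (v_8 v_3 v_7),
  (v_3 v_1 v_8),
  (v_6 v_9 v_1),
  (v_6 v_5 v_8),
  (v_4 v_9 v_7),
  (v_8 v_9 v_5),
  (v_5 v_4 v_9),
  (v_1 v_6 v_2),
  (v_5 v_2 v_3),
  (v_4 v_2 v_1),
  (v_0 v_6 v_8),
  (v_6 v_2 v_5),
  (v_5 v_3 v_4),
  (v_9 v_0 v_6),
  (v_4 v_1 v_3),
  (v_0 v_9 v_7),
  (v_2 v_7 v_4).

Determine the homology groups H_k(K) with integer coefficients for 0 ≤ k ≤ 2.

H_0 = Z,  H_1 = Z ⊕ Z/2,  H_2 = 0.

Take the total order v_0 < v_1 < v_2 < v_3 < v_4 < v_5 < v_6 < v_7 < v_8 < v_9 on the vertex set. Then K (dimension 2) consists of the simplices:

  0-simplices (10): [v_0], [v_1], [v_2], [v_3], [v_4], [v_5], [v_6], [v_7], [v_8], [v_9]
  1-simplices (30): (30 of them)
  2-simplices (20): (20 of them)

giving chain groups C_0 ≅ Z^10, C_1 ≅ Z^30, C_2 ≅ Z^20.

∂_1: C_1 → C_0 is given by ∂[p,q] = [q] − [p].
As a 10×30 matrix over Z this has rank 9, with invariant factors (1,1,1,1,1,1,1,1,1).

The boundary map ∂_2: C_2 → C_1 maps a triangle to the signed sum of its edges. For instance
  ∂[v_0,v_7,v_8] = [v_7,v_8] − [v_0,v_8] + [v_0,v_7],
  ∂[v_0,v_6,v_9] = [v_6,v_9] − [v_0,v_9] + [v_0,v_6].
As a 30×20 matrix over Z this has rank 20, with invariant factors (1,1,1,1,1,1,1,1,1,1,1,1,1,1,1,1,1,1,1,2).

Reading off H_k = ker ∂_k / im ∂_{k+1}:

  H_0: rank C_0 − rank ∂_1 = 10 − 9 = 1, and the invariant factors of ∂_1 are all 1, so H_0 ≅ Z.
  H_1: rank ker ∂_1 − rank ∂_2 = (30 − 9) − 20 = 1, and ∂_2 has invariant factor 2 > 1, so H_1 ≅ Z ⊕ Z/2.
  H_2: rank ker ∂_2 − rank ∂_3 = (20 − 20) − 0 = 0, and there is no ∂_3, so H_2 ≅ 0.

As a check, the Euler characteristic is 10 − 30 + 20 = 0, which agrees with 1 − 1 + 0 = 0.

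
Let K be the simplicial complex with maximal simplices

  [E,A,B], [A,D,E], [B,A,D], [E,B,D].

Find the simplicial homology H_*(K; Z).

H_0 = Z,  H_1 = 0,  H_2 = Z.

Take the total order A < B < D < E on the vertex set. Then K (dimension 2) consists of the simplices:

  0-simplices (4): A, B, D, E
  1-simplices (6): AB, AD, AE, BD, BE, DE
  2-simplices (4): ABD, ABE, ADE, BDE

giving chain groups C_0 ≅ Z^4, C_1 ≅ Z^6, C_2 ≅ Z^4.

The boundary map ∂_1: C_1 → C_0 is given by ∂[p,q] = [q] − [p]. For instance
  ∂AD = D − A.
As a 4×6 matrix over Z this has rank 3, with invariant factors (1,1,1).

∂_2: C_2 → C_1 acts by ∂[p,q,r] = [q,r] − [p,r] + [p,q]. For instance
  ∂ABE = BE − AE + AB,
  ∂BDE = DE − BE + BD.
This gives a 6×4 integer matrix of rank 3; reducing to Smith normal form yields diagonal entries (1,1,1).

Computing H_k = (kernel of ∂_k) / (image of ∂_{k+1}):

  H_0: rank C_0 − rank ∂_1 = 4 − 3 = 1, and the invariant factors of ∂_1 are all 1, so H_0 ≅ Z.
  H_1: rank ker ∂_1 − rank ∂_2 = (6 − 3) − 3 = 0, and the invariant factors of ∂_2 are all 1, so H_1 ≅ 0.
  H_2: rank ker ∂_2 − rank ∂_3 = (4 − 3) − 0 = 1, and there is no ∂_3, so H_2 ≅ Z.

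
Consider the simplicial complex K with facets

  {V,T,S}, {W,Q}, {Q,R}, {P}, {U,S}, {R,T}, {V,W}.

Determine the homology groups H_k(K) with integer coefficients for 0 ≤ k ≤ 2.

H_0 ≅ Z^2,  H_1 ≅ Z,  H_2 = 0.

We work with the vertex ordering P < Q < R < S < T < U < V < W. The simplices of K, each written with vertices in increasing order, are:

  0-simplices (8): P, Q, R, S, T, U, V, W
  1-simplices (8): QR, QW, RT, ST, SU, SV, TV, VW
  2-simplices (1): STV

so the chain groups are C_0 ≅ Z^8, C_1 ≅ Z^8, C_2 ≅ Z^1.

∂_1: C_1 → C_0 maps an edge to its endpoints' difference, ∂[p,q] = q − p.
This gives a 8×8 integer matrix of rank 6; reducing to Smith normal form yields diagonal entries (1,1,1,1,1,1).

∂_2: C_2 → C_1 sends each 2-simplex [p,q,r] to [q,r] − [p,r] + [p,q]. For instance
  ∂STV = TV − SV + ST.
As a 8×1 matrix over Z this has rank 1, with invariant factors (1).

Reading off H_k = ker ∂_k / im ∂_{k+1}:

  H_0: rank C_0 − rank ∂_1 = 8 − 6 = 2, and the invariant factors of ∂_1 are all 1, so H_0 ≅ Z^2.
  H_1: rank ker ∂_1 − rank ∂_2 = (8 − 6) − 1 = 1, and the invariant factors of ∂_2 are all 1, so H_1 ≅ Z.
  H_2: rank ker ∂_2 − rank ∂_3 = (1 − 1) − 0 = 0, and there is no ∂_3, so H_2 ≅ 0.

As a check, the Euler characteristic is 8 − 8 + 1 = 1, which agrees with 2 − 1 + 0 = 1.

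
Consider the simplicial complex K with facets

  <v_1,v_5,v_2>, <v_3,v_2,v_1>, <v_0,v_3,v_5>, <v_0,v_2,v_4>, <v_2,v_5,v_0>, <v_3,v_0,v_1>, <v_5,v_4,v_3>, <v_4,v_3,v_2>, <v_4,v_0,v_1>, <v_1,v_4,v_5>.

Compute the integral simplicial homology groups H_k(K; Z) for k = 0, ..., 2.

H_0 = Z,  H_1 = Z/2,  H_2 = 0.

Order the vertices as v_0 < v_1 < v_2 < v_3 < v_4 < v_5. Listing each simplex with vertices in this order, K has dimension 2 with simplices:

  0-simplices (6): [v_0], [v_1], [v_2], [v_3], [v_4], [v_5]
  1-simplices (15): (15 of them)
  2-simplices (10): [v_0,v_1,v_3], [v_0,v_1,v_4], [v_0,v_2,v_4], [v_0,v_2,v_5], [v_0,v_3,v_5], [v_1,v_2,v_3], [v_1,v_2,v_5], [v_1,v_4,v_5], [v_2,v_3,v_4], [v_3,v_4,v_5]

Hence C_0 ≅ Z^6, C_1 ≅ Z^15, C_2 ≅ Z^10.

The boundary map ∂_1: C_1 → C_0 is given by ∂[p,q] = [q] − [p].
As a 6×15 matrix over Z this has rank 5, with invariant factors (1,1,1,1,1).

Boundary ∂_2: C_2 → C_1 acts by ∂[p,q,r] = [q,r] − [p,r] + [p,q]. For instance
  ∂[v_0,v_2,v_4] = [v_2,v_4] − [v_0,v_4] + [v_0,v_2],
  ∂[v_0,v_1,v_4] = [v_1,v_4] − [v_0,v_4] + [v_0,v_1].
As a 15×10 matrix over Z this has rank 10, with invariant factors (1,1,1,1,1,1,1,1,1,2).

From H_k ≅ ker(∂_k) / im(∂_{k+1}) we obtain:

  H_0: rank C_0 − rank ∂_1 = 6 − 5 = 1, and the invariant factors of ∂_1 are all 1, so H_0 ≅ Z.
  H_1: rank ker ∂_1 − rank ∂_2 = (15 − 5) − 10 = 0, and ∂_2 has invariant factor 2 > 1, so H_1 ≅ Z/2.
  H_2: rank ker ∂_2 − rank ∂_3 = (10 − 10) − 0 = 0, and there is no ∂_3, so H_2 ≅ 0.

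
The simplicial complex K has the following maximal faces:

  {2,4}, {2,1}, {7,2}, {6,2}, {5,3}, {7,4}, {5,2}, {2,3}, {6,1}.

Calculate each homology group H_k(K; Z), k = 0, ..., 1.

H_0 = Z,  H_1 = Z^3.

Fix the vertex order 1 < 2 < 3 < 4 < 5 < 6 < 7 and write every simplex with vertices in increasing order. Then dim K = 1 and the simplices of K are:

  0-simplices (7): [1], [2], [3], [4], [5], [6], [7]
  1-simplices (9): [1,2], [1,6], [2,3], [2,4], [2,5], [2,6], [2,7], [3,5], [4,7]

Hence C_0 ≅ Z^7, C_1 ≅ Z^9.

The boundary map ∂_1: C_1 → C_0 sends each edge [p,q] (with p < q) to q − p.
As a 7×9 matrix over Z this has rank 6, with invariant factors (1,1,1,1,1,1).

Now H_k = ker ∂_k / im ∂_{k+1}, so:

  H_0: rank C_0 − rank ∂_1 = 7 − 6 = 1, and the invariant factors of ∂_1 are all 1, so H_0 = Z.
  H_1: rank ker ∂_1 − rank ∂_2 = (9 − 6) − 0 = 3, and there is no ∂_2, so H_1 = Z^3.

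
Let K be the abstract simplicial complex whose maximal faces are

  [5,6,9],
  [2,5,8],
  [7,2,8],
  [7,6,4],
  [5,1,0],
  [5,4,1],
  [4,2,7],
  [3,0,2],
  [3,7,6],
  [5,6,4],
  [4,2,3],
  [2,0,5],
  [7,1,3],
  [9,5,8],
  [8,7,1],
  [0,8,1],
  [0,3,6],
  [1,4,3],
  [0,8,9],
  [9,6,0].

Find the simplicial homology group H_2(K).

We work with the vertex ordering 0 < 1 < 2 < 3 < 4 < 5 < 6 < 7 < 8 < 9. The simplices of K, each written with vertices in increasing order, are:

  0-simplices (10): [0], [1], [2], [3], [4], [5], [6], [7], [8], [9]
  1-simplices (30): (30 of them)
  2-simplices (20): (20 of them)

giving chain groups C_0 ≅ Z^10, C_1 ≅ Z^30, C_2 ≅ Z^20.

∂_1: C_1 → C_0 is given by ∂[p,q] = [q] − [p]. For instance
  ∂[1,3] = [3] − [1].
This gives a 10×30 integer matrix of rank 9; reducing to Smith normal form yields diagonal entries (1,1,1,1,1,1,1,1,1).

∂_2: C_2 → C_1 acts by ∂[p,q,r] = [q,r] − [p,r] + [p,q]. For instance
  ∂[0,1,5] = [1,5] − [0,5] + [0,1],
  ∂[4,5,6] = [5,6] − [4,6] + [4,5].
The 30×20 boundary matrix has rank 20 and Smith normal form diag(1,1,1,1,1,1,1,1,1,1,1,1,1,1,1,1,1,1,1,2).

From H_k ≅ ker(∂_k) / im(∂_{k+1}) we obtain:

  H_2: rank ker ∂_2 − rank ∂_3 = (20 − 20) − 0 = 0, and there is no ∂_3, so H_2 = 0.

H_2 ≅ 0.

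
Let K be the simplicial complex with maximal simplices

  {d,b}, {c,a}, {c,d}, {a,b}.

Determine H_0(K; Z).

Fix the vertex order a < b < c < d and write every simplex with vertices in increasing order. Then dim K = 1 and the simplices of K are:

  0-simplices (4): a, b, c, d
  1-simplices (4): ab, ac, bd, cd

giving chain groups C_0 ≅ Z^4, C_1 ≅ Z^4.

Boundary ∂_1: C_1 → C_0 sends each edge [p,q] (with p < q) to q − p. For instance
  ∂ac = c − a.
As a 4×4 matrix over Z this has rank 3, with invariant factors (1,1,1).

Reading off H_k = ker ∂_k / im ∂_{k+1}:

  H_0: rank C_0 − rank ∂_1 = 4 − 3 = 1, and the invariant factors of ∂_1 are all 1, so H_0 = Z.

H_0 ≅ Z.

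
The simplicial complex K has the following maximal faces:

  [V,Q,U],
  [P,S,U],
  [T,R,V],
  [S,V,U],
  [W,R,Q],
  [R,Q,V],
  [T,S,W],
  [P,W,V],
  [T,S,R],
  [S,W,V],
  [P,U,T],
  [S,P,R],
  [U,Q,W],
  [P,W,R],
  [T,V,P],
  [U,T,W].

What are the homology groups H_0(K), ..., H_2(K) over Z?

H_0 = Z,  H_1 = Z^2,  H_2 = Z.

K has 8 vertices, 24 edges, 16 triangles.
rank ∂_0 = 0, rank ∂_1 = 7 ⇒ b_0 = 8 − 0 − 7 = 1; all invariant factors of ∂_1 are 1 so no torsion. So H_0 = Z.
rank ∂_1 = 7, rank ∂_2 = 15 ⇒ b_1 = 24 − 7 − 15 = 2; all invariant factors of ∂_2 are 1 so no torsion. So H_1 = Z^2.
rank ∂_2 = 15, rank ∂_3 = 0 ⇒ b_2 = 16 − 15 − 0 = 1. So H_2 = Z.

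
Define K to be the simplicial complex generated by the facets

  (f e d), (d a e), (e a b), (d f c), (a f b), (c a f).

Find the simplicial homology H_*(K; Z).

H_0 = Z,  H_1 = Z,  H_2 = 0.

Order the vertices as a < b < c < d < e < f. Listing each simplex with vertices in this order, K has dimension 2 with simplices:

  0-simplices (6): a, b, c, d, e, f
  1-simplices (12): ab, ac, ad, ae, af, be, bf, cd, cf, de, df, ef
  2-simplices (6): abe, abf, acf, ade, cdf, def

giving chain groups C_0 ≅ Z^6, C_1 ≅ Z^12, C_2 ≅ Z^6.

The boundary map ∂_1: C_1 → C_0 sends each edge [p,q] (with p < q) to q − p. For instance
  ∂df = f − d.
As a 6×12 matrix over Z this has rank 5, with invariant factors (1,1,1,1,1).

The boundary map ∂_2: C_2 → C_1 acts by ∂[p,q,r] = [q,r] − [p,r] + [p,q]. For instance
  ∂def = ef − df + de,
  ∂acf = cf − af + ac.
The 12×6 boundary matrix has rank 6 and Smith normal form diag(1,1,1,1,1,1).

From H_k ≅ ker(∂_k) / im(∂_{k+1}) we obtain:

  H_0: rank C_0 − rank ∂_1 = 6 − 5 = 1, and the invariant factors of ∂_1 are all 1, so H_0 ≅ Z.
  H_1: rank ker ∂_1 − rank ∂_2 = (12 − 5) − 6 = 1, and the invariant factors of ∂_2 are all 1, so H_1 ≅ Z.
  H_2: rank ker ∂_2 − rank ∂_3 = (6 − 6) − 0 = 0, and there is no ∂_3, so H_2 ≅ 0.

As a check, the Euler characteristic is 6 − 12 + 6 = 0, which agrees with 1 − 1 + 0 = 0.
(K is a triangulation of the cylinder S^1 x I.)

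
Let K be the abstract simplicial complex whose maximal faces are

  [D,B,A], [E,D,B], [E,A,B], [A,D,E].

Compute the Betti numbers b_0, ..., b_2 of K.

b_0 = 1, b_1 = 0, b_2 = 1.

Fix the vertex order A < B < D < E and write every simplex with vertices in increasing order. Then dim K = 2 and the simplices of K are:

  0-simplices (4): A, B, D, E
  1-simplices (6): AB, AD, AE, BD, BE, DE
  2-simplices (4): ABD, ABE, ADE, BDE

so the chain groups are C_0 ≅ Z^4, C_1 ≅ Z^6, C_2 ≅ Z^4.

Boundary ∂_1: C_1 → C_0 sends each edge [p,q] (with p < q) to q − p. For instance
  ∂DE = E − D.
The 4×6 boundary matrix has rank 3 and Smith normal form diag(1,1,1).

Boundary ∂_2: C_2 → C_1 acts by ∂[p,q,r] = [q,r] − [p,r] + [p,q]. For instance
  ∂ABD = BD − AD + AB,
  ∂ADE = DE − AE + AD.
The 6×4 boundary matrix has rank 3 and Smith normal form diag(1,1,1).

Computing H_k = (kernel of ∂_k) / (image of ∂_{k+1}):

  H_0: rank C_0 − rank ∂_1 = 4 − 3 = 1, and the invariant factors of ∂_1 are all 1, so H_0 ≅ Z.
  H_1: rank ker ∂_1 − rank ∂_2 = (6 − 3) − 3 = 0, and the invariant factors of ∂_2 are all 1, so H_1 ≅ 0.
  H_2: rank ker ∂_2 − rank ∂_3 = (4 − 3) − 0 = 1, and there is no ∂_3, so H_2 ≅ Z.

Hence the Betti numbers are b_0 = 1, b_1 = 0, b_2 = 1.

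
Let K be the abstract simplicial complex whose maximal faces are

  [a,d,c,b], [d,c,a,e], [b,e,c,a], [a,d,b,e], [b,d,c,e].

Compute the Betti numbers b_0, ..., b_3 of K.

b_0 = 1, b_1 = 0, b_2 = 0, b_3 = 1.

We work with the vertex ordering a < b < c < d < e. The simplices of K, each written with vertices in increasing order, are:

  0-simplices (5): a, b, c, d, e
  1-simplices (10): ab, ac, ad, ae, bc, bd, be, cd, ce, de
  2-simplices (10): abc, abd, abe, acd, ace, ade, bcd, bce, bde, cde
  3-simplices (5): abcd, abce, abde, acde, bcde

giving chain groups C_0 ≅ Z^5, C_1 ≅ Z^10, C_2 ≅ Z^10, C_3 ≅ Z^5.

Boundary ∂_1: C_1 → C_0 is given by ∂[p,q] = [q] − [p].
The 5×10 boundary matrix has rank 4 and Smith normal form diag(1,1,1,1).

Boundary ∂_2: C_2 → C_1 maps a triangle to the signed sum of its edges. For instance
  ∂cde = de − ce + cd,
  ∂ace = ce − ae + ac.
The 10×10 boundary matrix has rank 6 and Smith normal form diag(1,1,1,1,1,1).

The boundary map ∂_3: C_3 → C_2 sends each 3-simplex σ to the alternating sum Σ_i (−1)^i (σ with its i-th vertex removed). For instance
  ∂acde = cde − ade + ace − acd,
  ∂bcde = cde − bde + bce − bcd.
This gives a 10×5 integer matrix of rank 4; reducing to Smith normal form yields diagonal entries (1,1,1,1).

Now H_k = ker ∂_k / im ∂_{k+1}, so:

  H_0: rank C_0 − rank ∂_1 = 5 − 4 = 1, and the invariant factors of ∂_1 are all 1, so H_0 = Z.
  H_1: rank ker ∂_1 − rank ∂_2 = (10 − 4) − 6 = 0, and the invariant factors of ∂_2 are all 1, so H_1 = 0.
  H_2: rank ker ∂_2 − rank ∂_3 = (10 − 6) − 4 = 0, and the invariant factors of ∂_3 are all 1, so H_2 = 0.
  H_3: rank ker ∂_3 − rank ∂_4 = (5 − 4) − 0 = 1, and there is no ∂_4, so H_3 = Z.

(K is a triangulation of the 3-sphere S^3.)

Hence the Betti numbers are b_0 = 1, b_1 = 0, b_2 = 0, b_3 = 1.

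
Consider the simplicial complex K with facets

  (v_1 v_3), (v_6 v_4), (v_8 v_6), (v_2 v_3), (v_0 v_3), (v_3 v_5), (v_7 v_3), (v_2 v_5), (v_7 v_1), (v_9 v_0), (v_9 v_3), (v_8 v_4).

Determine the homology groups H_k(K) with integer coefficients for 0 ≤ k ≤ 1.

H_0 ≅ Z^2,  H_1 ≅ Z^4.

Order the vertices as v_0 < v_1 < v_2 < v_3 < v_4 < v_5 < v_6 < v_7 < v_8 < v_9. Listing each simplex with vertices in this order, K has dimension 1 with simplices:

  0-simplices (10): [v_0], [v_1], [v_2], [v_3], [v_4], [v_5], [v_6], [v_7], [v_8], [v_9]
  1-simplices (12): [v_0,v_3], [v_0,v_9], [v_1,v_3], [v_1,v_7], [v_2,v_3], [v_2,v_5], [v_3,v_5], [v_3,v_7], [v_3,v_9], [v_4,v_6], [v_4,v_8], [v_6,v_8]

giving chain groups C_0 ≅ Z^10, C_1 ≅ Z^12.

∂_1: C_1 → C_0 is given by ∂[p,q] = [q] − [p]. For instance
  ∂[v_2,v_5] = [v_5] − [v_2].
As a 10×12 matrix over Z this has rank 8, with invariant factors (1,1,1,1,1,1,1,1).

Computing H_k = (kernel of ∂_k) / (image of ∂_{k+1}):

  H_0: rank C_0 − rank ∂_1 = 10 − 8 = 2, and the invariant factors of ∂_1 are all 1, so H_0 = Z^2.
  H_1: rank ker ∂_1 − rank ∂_2 = (12 − 8) − 0 = 4, and there is no ∂_2, so H_1 = Z^4.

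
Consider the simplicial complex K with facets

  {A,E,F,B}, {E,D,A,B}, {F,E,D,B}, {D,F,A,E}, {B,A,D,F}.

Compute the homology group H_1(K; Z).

H_1 = 0.

We work with the vertex ordering A < B < D < E < F. The simplices of K, each written with vertices in increasing order, are:

  0-simplices (5): A, B, D, E, F
  1-simplices (10): AB, AD, AE, AF, BD, BE, BF, DE, DF, EF
  2-simplices (10): ABD, ABE, ABF, ADE, ADF, AEF, BDE, BDF, BEF, DEF
  3-simplices (5): ABDE, ABDF, ABEF, ADEF, BDEF

Hence C_0 ≅ Z^5, C_1 ≅ Z^10, C_2 ≅ Z^10, C_3 ≅ Z^5.

Boundary ∂_1: C_1 → C_0 maps an edge to its endpoints' difference, ∂[p,q] = q − p.
As a 5×10 matrix over Z this has rank 4, with invariant factors (1,1,1,1).

Boundary ∂_2: C_2 → C_1 maps a triangle to the signed sum of its edges. For instance
  ∂BDF = DF − BF + BD,
  ∂ADE = DE − AE + AD.
This gives a 10×10 integer matrix of rank 6; reducing to Smith normal form yields diagonal entries (1,1,1,1,1,1).

∂_3: C_3 → C_2 sends each 3-simplex σ to the alternating sum Σ_i (−1)^i (σ with its i-th vertex removed). For instance
  ∂ADEF = DEF − AEF + ADF − ADE,
  ∂ABDF = BDF − ADF + ABF − ABD.
As a 10×5 matrix over Z this has rank 4, with invariant factors (1,1,1,1).

From H_k ≅ ker(∂_k) / im(∂_{k+1}) we obtain:

  H_1: rank ker ∂_1 − rank ∂_2 = (10 − 4) − 6 = 0, and the invariant factors of ∂_2 are all 1, so H_1 ≅ 0.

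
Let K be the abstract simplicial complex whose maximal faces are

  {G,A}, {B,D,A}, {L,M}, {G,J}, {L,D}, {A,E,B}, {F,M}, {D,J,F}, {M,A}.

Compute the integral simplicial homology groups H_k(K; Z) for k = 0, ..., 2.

H_0 = Z,  H_1 = Z^3,  H_2 = 0.

Fix the vertex order A < B < D < E < F < G < J < L < M and write every simplex with vertices in increasing order. Then dim K = 2 and the simplices of K are:

  0-simplices (9): A, B, D, E, F, G, J, L, M
  1-simplices (14): AB, AD, AE, AG, AM, BD, BE, DF, DJ, DL, FJ, FM, GJ, LM
  2-simplices (3): ABD, ABE, DFJ

giving chain groups C_0 ≅ Z^9, C_1 ≅ Z^14, C_2 ≅ Z^3.

∂_1: C_1 → C_0 sends each edge [p,q] (with p < q) to q − p.
The resulting 9×14 matrix has rank 8, and its Smith normal form has invariant factors (1,1,1,1,1,1,1,1).

The boundary map ∂_2: C_2 → C_1 sends each 2-simplex [p,q,r] to [q,r] − [p,r] + [p,q]. For instance
  ∂ABD = BD − AD + AB,
  ∂DFJ = FJ − DJ + DF.
The resulting 14×3 matrix has rank 3, and its Smith normal form has invariant factors (1,1,1).

Now H_k = ker ∂_k / im ∂_{k+1}, so:

  H_0: rank C_0 − rank ∂_1 = 9 − 8 = 1, and the invariant factors of ∂_1 are all 1, so H_0 = Z.
  H_1: rank ker ∂_1 − rank ∂_2 = (14 − 8) − 3 = 3, and the invariant factors of ∂_2 are all 1, so H_1 = Z^3.
  H_2: rank ker ∂_2 − rank ∂_3 = (3 − 3) − 0 = 0, and there is no ∂_3, so H_2 = 0.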